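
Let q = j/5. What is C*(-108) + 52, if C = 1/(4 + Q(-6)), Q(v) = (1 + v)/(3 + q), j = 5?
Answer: 140/11 ≈ 12.727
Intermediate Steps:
q = 1 (q = 5/5 = 5*(⅕) = 1)
Q(v) = ¼ + v/4 (Q(v) = (1 + v)/(3 + 1) = (1 + v)/4 = (1 + v)*(¼) = ¼ + v/4)
C = 4/11 (C = 1/(4 + (¼ + (¼)*(-6))) = 1/(4 + (¼ - 3/2)) = 1/(4 - 5/4) = 1/(11/4) = 4/11 ≈ 0.36364)
C*(-108) + 52 = (4/11)*(-108) + 52 = -432/11 + 52 = 140/11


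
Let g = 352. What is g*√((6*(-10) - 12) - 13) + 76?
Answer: 76 + 352*I*√85 ≈ 76.0 + 3245.3*I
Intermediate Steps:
g*√((6*(-10) - 12) - 13) + 76 = 352*√((6*(-10) - 12) - 13) + 76 = 352*√((-60 - 12) - 13) + 76 = 352*√(-72 - 13) + 76 = 352*√(-85) + 76 = 352*(I*√85) + 76 = 352*I*√85 + 76 = 76 + 352*I*√85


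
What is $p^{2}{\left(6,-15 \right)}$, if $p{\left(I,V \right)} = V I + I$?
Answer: $7056$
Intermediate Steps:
$p{\left(I,V \right)} = I + I V$ ($p{\left(I,V \right)} = I V + I = I + I V$)
$p^{2}{\left(6,-15 \right)} = \left(6 \left(1 - 15\right)\right)^{2} = \left(6 \left(-14\right)\right)^{2} = \left(-84\right)^{2} = 7056$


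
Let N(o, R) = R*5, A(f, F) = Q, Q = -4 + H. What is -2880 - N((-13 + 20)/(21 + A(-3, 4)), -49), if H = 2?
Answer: -2635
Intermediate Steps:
Q = -2 (Q = -4 + 2 = -2)
A(f, F) = -2
N(o, R) = 5*R
-2880 - N((-13 + 20)/(21 + A(-3, 4)), -49) = -2880 - 5*(-49) = -2880 - 1*(-245) = -2880 + 245 = -2635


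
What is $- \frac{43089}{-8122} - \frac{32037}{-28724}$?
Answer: $\frac{748946475}{116648164} \approx 6.4206$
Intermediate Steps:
$- \frac{43089}{-8122} - \frac{32037}{-28724} = \left(-43089\right) \left(- \frac{1}{8122}\right) - - \frac{32037}{28724} = \frac{43089}{8122} + \frac{32037}{28724} = \frac{748946475}{116648164}$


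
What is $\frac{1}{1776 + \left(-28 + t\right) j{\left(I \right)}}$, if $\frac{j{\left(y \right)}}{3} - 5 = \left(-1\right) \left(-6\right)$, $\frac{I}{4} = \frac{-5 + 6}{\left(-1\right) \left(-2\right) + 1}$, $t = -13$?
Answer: $\frac{1}{423} \approx 0.0023641$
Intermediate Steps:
$I = \frac{4}{3}$ ($I = 4 \frac{-5 + 6}{\left(-1\right) \left(-2\right) + 1} = 4 \cdot 1 \frac{1}{2 + 1} = 4 \cdot 1 \cdot \frac{1}{3} = 4 \cdot \frac{1}{3} = \frac{4}{3} \approx 1.3333$)
$j{\left(y \right)} = 33$ ($j{\left(y \right)} = 15 + 3 \left(\left(-1\right) \left(-6\right)\right) = 15 + 3 \cdot 6 = 15 + 18 = 33$)
$\frac{1}{1776 + \left(-28 + t\right) j{\left(I \right)}} = \frac{1}{1776 + \left(-28 - 13\right) 33} = \frac{1}{1776 - 1353} = \frac{1}{423}$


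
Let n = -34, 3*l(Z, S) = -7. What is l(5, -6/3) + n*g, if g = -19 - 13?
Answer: 3257/3 ≈ 1085.7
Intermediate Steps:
l(Z, S) = -7/3 (l(Z, S) = (1/3)*(-7) = -7/3)
g = -32
l(5, -6/3) + n*g = -7/3 - 34*(-32) = -7/3 + 1088 = 3257/3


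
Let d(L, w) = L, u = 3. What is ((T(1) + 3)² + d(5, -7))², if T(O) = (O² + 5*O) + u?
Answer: 22201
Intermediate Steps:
T(O) = 3 + O² + 5*O (T(O) = (O² + 5*O) + 3 = 3 + O² + 5*O)
((T(1) + 3)² + d(5, -7))² = (((3 + 1² + 5*1) + 3)² + 5)² = (((3 + 1 + 5) + 3)² + 5)² = ((9 + 3)² + 5)² = (12² + 5)² = (144 + 5)² = 149² = 22201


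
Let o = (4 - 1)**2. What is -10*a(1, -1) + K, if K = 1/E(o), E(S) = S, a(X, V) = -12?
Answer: 1081/9 ≈ 120.11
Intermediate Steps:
o = 9 (o = 3**2 = 9)
K = 1/9 ≈ 0.11111
-10*a(1, -1) + K = -10*(-12) + 1/9 = 120 + 1/9 = 1081/9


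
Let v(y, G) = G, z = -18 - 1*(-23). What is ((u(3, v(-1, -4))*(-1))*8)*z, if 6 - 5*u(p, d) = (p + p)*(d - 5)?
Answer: -480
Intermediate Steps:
z = 5 (z = -18 + 23 = 5)
u(p, d) = 6/5 - 2*p*(-5 + d)/5 (u(p, d) = 6/5 - (p + p)*(d - 5)/5 = 6/5 - 2*p*(-5 + d)/5)
((u(3, v(-1, -4))*(-1))*8)*z = (((6/5 + 2*3 - ⅖*(-4)*3)*(-1))*8)*5 = (((6/5 + 6 + 24/5)*(-1))*8)*5 = ((12*(-1))*8)*5 = -12*8*5 = -96*5 = -480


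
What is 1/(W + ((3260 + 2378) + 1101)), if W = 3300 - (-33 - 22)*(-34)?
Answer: 1/8169 ≈ 0.00012241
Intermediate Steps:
W = 1430 (W = 3300 - (-55)*(-34) = 3300 - 1*1870 = 3300 - 1870 = 1430)
1/(W + ((3260 + 2378) + 1101)) = 1/(1430 + ((3260 + 2378) + 1101)) = 1/(1430 + (5638 + 1101)) = 1/(1430 + 6739) = 1/8169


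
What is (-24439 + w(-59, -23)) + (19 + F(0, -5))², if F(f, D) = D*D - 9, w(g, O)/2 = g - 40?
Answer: -23412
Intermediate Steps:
w(g, O) = -80 + 2*g (w(g, O) = 2*(g - 40) = 2*(-40 + g) = -80 + 2*g)
F(f, D) = -9 + D² (F(f, D) = D² - 9 = -9 + D²)
(-24439 + w(-59, -23)) + (19 + F(0, -5))² = (-24439 + (-80 + 2*(-59))) + (19 + (-9 + (-5)²))² = (-24439 + (-80 - 118)) + (19 + (-9 + 25))² = (-24439 - 198) + (19 + 16)² = -24637 + 35² = -24637 + 1225 = -23412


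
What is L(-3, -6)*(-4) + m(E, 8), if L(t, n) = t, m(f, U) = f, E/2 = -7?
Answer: -2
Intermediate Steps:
E = -14 (E = 2*(-7) = -14)
L(-3, -6)*(-4) + m(E, 8) = -3*(-4) - 14 = 12 - 14 = -2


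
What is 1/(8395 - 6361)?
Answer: 1/2034 ≈ 0.00049164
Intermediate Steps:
1/(8395 - 6361) = 1/2034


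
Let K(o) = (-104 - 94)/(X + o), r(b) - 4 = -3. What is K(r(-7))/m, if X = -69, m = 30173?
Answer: 9/93262 ≈ 9.6502e-5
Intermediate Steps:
r(b) = 1 (r(b) = 4 - 3 = 1)
K(o) = -198/(-69 + o) (K(o) = (-104 - 94)/(-69 + o) = -198/(-69 + o))
K(r(-7))/m = -198/(-69 + 1)/30173 = -198/(-68)*(1/30173) = -198*(-1/68)*(1/30173) = (99/34)*(1/30173) = 9/93262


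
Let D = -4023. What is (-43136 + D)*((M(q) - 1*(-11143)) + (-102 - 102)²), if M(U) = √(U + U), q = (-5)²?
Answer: -2488061681 - 235795*√2 ≈ -2.4884e+9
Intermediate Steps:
q = 25
M(U) = √2*√U (M(U) = √(2*U) = √2*√U)
(-43136 + D)*((M(q) - 1*(-11143)) + (-102 - 102)²) = (-43136 - 4023)*((√2*√25 - 1*(-11143)) + (-102 - 102)²) = -47159*((√2*5 + 11143) + (-204)²) = -47159*((5*√2 + 11143) + 41616) = -47159*((11143 + 5*√2) + 41616) = -47159*(52759 + 5*√2) = -2488061681 - 235795*√2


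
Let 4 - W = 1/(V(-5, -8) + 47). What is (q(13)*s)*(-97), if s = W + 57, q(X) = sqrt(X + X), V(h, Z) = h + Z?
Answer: -201081*sqrt(26)/34 ≈ -30156.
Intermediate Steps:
V(h, Z) = Z + h
q(X) = sqrt(2)*sqrt(X) (q(X) = sqrt(2*X) = sqrt(2)*sqrt(X))
W = 135/34 (W = 4 - 1/((-8 - 5) + 47) = 4 - 1/(-13 + 47) = 4 - 1/34 = 135/34 ≈ 3.9706)
s = 2073/34 (s = 135/34 + 57 = 2073/34 ≈ 60.971)
(q(13)*s)*(-97) = ((sqrt(2)*sqrt(13))*(2073/34))*(-97) = (sqrt(26)*(2073/34))*(-97) = (2073*sqrt(26)/34)*(-97) = -201081*sqrt(26)/34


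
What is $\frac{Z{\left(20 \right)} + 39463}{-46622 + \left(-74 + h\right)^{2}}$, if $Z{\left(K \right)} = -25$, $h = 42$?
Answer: $- \frac{2817}{3257} \approx -0.86491$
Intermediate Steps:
$\frac{Z{\left(20 \right)} + 39463}{-46622 + \left(-74 + h\right)^{2}} = \frac{-25 + 39463}{-46622 + \left(-74 + 42\right)^{2}} = \frac{39438}{-46622 + \left(-32\right)^{2}} = \frac{39438}{-46622 + 1024} = \frac{39438}{-45598} = 39438 \left(- \frac{1}{45598}\right) = - \frac{2817}{3257}$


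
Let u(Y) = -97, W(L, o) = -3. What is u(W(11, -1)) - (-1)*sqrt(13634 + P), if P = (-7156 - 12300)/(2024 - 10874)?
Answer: -97 + sqrt(10680211506)/885 ≈ 19.774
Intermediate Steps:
P = 9728/4425 (P = -19456/(-8850) = -19456*(-1/8850) = 9728/4425 ≈ 2.1984)
u(W(11, -1)) - (-1)*sqrt(13634 + P) = -97 - (-1)*sqrt(13634 + 9728/4425) = -97 - (-1)*sqrt(60340178/4425) = -97 - (-1)*sqrt(10680211506)/885 = -97 + sqrt(10680211506)/885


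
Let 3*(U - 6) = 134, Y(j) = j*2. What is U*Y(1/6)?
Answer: 152/9 ≈ 16.889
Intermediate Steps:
Y(j) = 2*j
U = 152/3 (U = 6 + (1/3)*134 = 6 + 134/3 = 152/3 ≈ 50.667)
U*Y(1/6) = 152*(2/6)/3 = 152*(2*(1/6))/3 = (152/3)*(1/3) = 152/9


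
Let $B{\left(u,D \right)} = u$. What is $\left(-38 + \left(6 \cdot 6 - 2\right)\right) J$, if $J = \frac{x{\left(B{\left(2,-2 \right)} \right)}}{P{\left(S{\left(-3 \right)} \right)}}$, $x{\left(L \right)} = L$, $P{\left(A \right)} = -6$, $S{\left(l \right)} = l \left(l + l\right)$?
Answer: $\frac{4}{3} \approx 1.3333$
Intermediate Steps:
$S{\left(l \right)} = 2 l^{2}$ ($S{\left(l \right)} = l 2 l = 2 l^{2}$)
$J = - \frac{1}{3}$ ($J = \frac{2}{-6} = 2 \left(- \frac{1}{6}\right) = - \frac{1}{3} \approx -0.33333$)
$\left(-38 + \left(6 \cdot 6 - 2\right)\right) J = \left(-38 + \left(6 \cdot 6 - 2\right)\right) \left(- \frac{1}{3}\right) = \left(-38 + \left(36 - 2\right)\right) \left(- \frac{1}{3}\right) = \left(-38 + 34\right) \left(- \frac{1}{3}\right) = \left(-4\right) \left(- \frac{1}{3}\right) = \frac{4}{3}$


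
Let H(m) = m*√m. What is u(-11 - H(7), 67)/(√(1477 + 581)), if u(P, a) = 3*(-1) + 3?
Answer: 0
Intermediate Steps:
H(m) = m^(3/2)
u(P, a) = 0 (u(P, a) = -3 + 3 = 0)
u(-11 - H(7), 67)/(√(1477 + 581)) = 0/(√(1477 + 581)) = 0/(√2058) = 0/((7*√42)) = 0*(√42/294) = 0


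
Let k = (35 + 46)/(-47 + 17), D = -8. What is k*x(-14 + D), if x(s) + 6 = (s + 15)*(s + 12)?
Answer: -864/5 ≈ -172.80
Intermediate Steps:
x(s) = -6 + (12 + s)*(15 + s) (x(s) = -6 + (s + 15)*(s + 12) = -6 + (15 + s)*(12 + s) = -6 + (12 + s)*(15 + s))
k = -27/10 (k = 81/(-30) = 81*(-1/30) = -27/10 ≈ -2.7000)
k*x(-14 + D) = -27*(174 + (-14 - 8)**2 + 27*(-14 - 8))/10 = -27*(174 + (-22)**2 + 27*(-22))/10 = -27*(174 + 484 - 594)/10 = -27/10*64 = -864/5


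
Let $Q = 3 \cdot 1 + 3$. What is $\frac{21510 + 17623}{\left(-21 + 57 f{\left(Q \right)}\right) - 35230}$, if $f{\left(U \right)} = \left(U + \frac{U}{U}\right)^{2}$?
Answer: $- \frac{39133}{32458} \approx -1.2057$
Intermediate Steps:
$Q = 6$ ($Q = 3 + 3 = 6$)
$f{\left(U \right)} = \left(1 + U\right)^{2}$ ($f{\left(U \right)} = \left(U + 1\right)^{2} = \left(1 + U\right)^{2}$)
$\frac{21510 + 17623}{\left(-21 + 57 f{\left(Q \right)}\right) - 35230} = \frac{21510 + 17623}{\left(-21 + 57 \left(1 + 6\right)^{2}\right) - 35230} = \frac{39133}{\left(-21 + 57 \cdot 7^{2}\right) - 35230} = \frac{39133}{\left(-21 + 57 \cdot 49\right) - 35230} = \frac{39133}{\left(-21 + 2793\right) - 35230} = \frac{39133}{2772 - 35230} = \frac{39133}{-32458} = 39133 \left(- \frac{1}{32458}\right) = - \frac{39133}{32458}$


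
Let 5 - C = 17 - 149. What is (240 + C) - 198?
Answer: 179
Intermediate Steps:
C = 137 (C = 5 - (17 - 149) = 5 - 1*(-132) = 5 + 132 = 137)
(240 + C) - 198 = (240 + 137) - 198 = 377 - 198 = 179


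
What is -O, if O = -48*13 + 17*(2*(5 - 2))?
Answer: 522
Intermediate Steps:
O = -522 (O = -624 + 17*(2*3) = -624 + 17*6 = -624 + 102 = -522)
-O = -1*(-522) = 522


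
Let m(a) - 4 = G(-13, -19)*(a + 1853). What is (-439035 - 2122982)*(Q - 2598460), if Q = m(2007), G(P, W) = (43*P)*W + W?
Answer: -98189977897488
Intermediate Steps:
G(P, W) = W + 43*P*W (G(P, W) = 43*P*W + W = W + 43*P*W)
m(a) = 19645510 + 10602*a (m(a) = 4 + (-19*(1 + 43*(-13)))*(a + 1853) = 4 + (-19*(1 - 559))*(1853 + a) = 4 + (-19*(-558))*(1853 + a) = 4 + 10602*(1853 + a) = 4 + (19645506 + 10602*a) = 19645510 + 10602*a)
Q = 40923724 (Q = 19645510 + 10602*2007 = 19645510 + 21278214 = 40923724)
(-439035 - 2122982)*(Q - 2598460) = (-439035 - 2122982)*(40923724 - 2598460) = -2562017*38325264 = -98189977897488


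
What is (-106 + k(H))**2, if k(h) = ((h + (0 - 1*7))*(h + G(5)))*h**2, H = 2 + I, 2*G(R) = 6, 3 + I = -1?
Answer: 20164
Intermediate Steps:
I = -4 (I = -3 - 1 = -4)
G(R) = 3 (G(R) = (1/2)*6 = 3)
H = -2 (H = 2 - 4 = -2)
k(h) = h**2*(-7 + h)*(3 + h) (k(h) = ((h + (0 - 1*7))*(h + 3))*h**2 = ((h + (0 - 7))*(3 + h))*h**2 = ((h - 7)*(3 + h))*h**2 = ((-7 + h)*(3 + h))*h**2 = h**2*(-7 + h)*(3 + h))
(-106 + k(H))**2 = (-106 + (-2)**2*(-21 + (-2)**2 - 4*(-2)))**2 = (-106 + 4*(-21 + 4 + 8))**2 = (-106 + 4*(-9))**2 = (-106 - 36)**2 = (-142)**2 = 20164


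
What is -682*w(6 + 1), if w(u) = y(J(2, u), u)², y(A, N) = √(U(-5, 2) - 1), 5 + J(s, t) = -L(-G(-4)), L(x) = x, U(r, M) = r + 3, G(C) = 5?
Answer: 2046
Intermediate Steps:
U(r, M) = 3 + r
J(s, t) = 0 (J(s, t) = -5 - (-1)*5 = -5 - 1*(-5) = -5 + 5 = 0)
y(A, N) = I*√3 (y(A, N) = √((3 - 5) - 1) = √(-2 - 1) = √(-3) = I*√3)
w(u) = -3 (w(u) = (I*√3)² = -3)
-682*w(6 + 1) = -682*(-3) = 2046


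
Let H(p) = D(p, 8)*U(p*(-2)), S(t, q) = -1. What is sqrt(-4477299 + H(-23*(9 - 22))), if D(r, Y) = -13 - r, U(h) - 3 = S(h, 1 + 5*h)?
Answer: 9*I*sqrt(55283) ≈ 2116.1*I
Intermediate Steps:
U(h) = 2 (U(h) = 3 - 1 = 2)
H(p) = -26 - 2*p (H(p) = (-13 - p)*2 = -26 - 2*p)
sqrt(-4477299 + H(-23*(9 - 22))) = sqrt(-4477299 + (-26 - (-46)*(9 - 22))) = sqrt(-4477299 + (-26 - (-46)*(-13))) = sqrt(-4477299 + (-26 - 2*299)) = sqrt(-4477299 + (-26 - 598)) = sqrt(-4477299 - 624) = sqrt(-4477923) = 9*I*sqrt(55283)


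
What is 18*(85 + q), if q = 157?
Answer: 4356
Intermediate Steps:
18*(85 + q) = 18*(85 + 157) = 18*242 = 4356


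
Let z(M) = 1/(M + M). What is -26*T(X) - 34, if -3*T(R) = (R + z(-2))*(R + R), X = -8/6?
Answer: 70/27 ≈ 2.5926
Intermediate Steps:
X = -4/3 (X = -8*⅙ = -4/3 ≈ -1.3333)
z(M) = 1/(2*M)
T(R) = -2*R*(-¼ + R)/3 (T(R) = -(R + (½)/(-2))*(R + R)/3 = -(R + (½)*(-½))*2*R/3 = -(R - ¼)*2*R/3 = -(-¼ + R)*2*R/3 = -2*R*(-¼ + R)/3)
-26*T(X) - 34 = -13*(-4)*(1 - 4*(-4/3))/(3*3) - 34 = -13*(-4)*(1 + 16/3)/(3*3) - 34 = -13*(-4)*19/(3*3*3) - 34 = -26*(-38/27) - 34 = 988/27 - 34 = 70/27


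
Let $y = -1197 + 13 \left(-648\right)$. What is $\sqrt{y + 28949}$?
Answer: $8 \sqrt{302} \approx 139.03$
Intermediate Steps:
$y = -9621$ ($y = -1197 - 8424 = -9621$)
$\sqrt{y + 28949} = \sqrt{-9621 + 28949} = \sqrt{19328} = 8 \sqrt{302}$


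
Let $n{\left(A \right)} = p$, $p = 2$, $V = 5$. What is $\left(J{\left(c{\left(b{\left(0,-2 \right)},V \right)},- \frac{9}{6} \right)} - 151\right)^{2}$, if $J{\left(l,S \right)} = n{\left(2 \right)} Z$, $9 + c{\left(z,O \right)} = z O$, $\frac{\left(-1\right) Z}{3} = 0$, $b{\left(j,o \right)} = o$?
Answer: $22801$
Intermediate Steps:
$Z = 0$ ($Z = \left(-3\right) 0 = 0$)
$n{\left(A \right)} = 2$
$c{\left(z,O \right)} = -9 + O z$ ($c{\left(z,O \right)} = -9 + z O = -9 + O z$)
$J{\left(l,S \right)} = 0$ ($J{\left(l,S \right)} = 2 \cdot 0 = 0$)
$\left(J{\left(c{\left(b{\left(0,-2 \right)},V \right)},- \frac{9}{6} \right)} - 151\right)^{2} = \left(0 - 151\right)^{2} = \left(-151\right)^{2} = 22801$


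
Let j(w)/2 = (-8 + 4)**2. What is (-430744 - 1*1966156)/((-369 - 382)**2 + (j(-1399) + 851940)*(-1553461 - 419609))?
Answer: 2396900/1680999830039 ≈ 1.4259e-6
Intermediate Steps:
j(w) = 32 (j(w) = 2*(-8 + 4)**2 = 2*(-4)**2 = 2*16 = 32)
(-430744 - 1*1966156)/((-369 - 382)**2 + (j(-1399) + 851940)*(-1553461 - 419609)) = (-430744 - 1*1966156)/((-369 - 382)**2 + (32 + 851940)*(-1553461 - 419609)) = (-430744 - 1966156)/((-751)**2 + 851972*(-1973070)) = -2396900/(564001 - 1681000394040) = -2396900/(-1680999830039) = -2396900*(-1/1680999830039) = 2396900/1680999830039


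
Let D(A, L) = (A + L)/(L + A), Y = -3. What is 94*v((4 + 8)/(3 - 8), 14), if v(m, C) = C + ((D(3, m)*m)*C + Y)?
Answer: -10622/5 ≈ -2124.4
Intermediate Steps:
D(A, L) = 1 (D(A, L) = (A + L)/(A + L) = 1)
v(m, C) = -3 + C + C*m (v(m, C) = C + ((1*m)*C - 3) = C + (m*C - 3) = C + (C*m - 3) = C + (-3 + C*m) = -3 + C + C*m)
94*v((4 + 8)/(3 - 8), 14) = 94*(-3 + 14 + 14*((4 + 8)/(3 - 8))) = 94*(-3 + 14 + 14*(12/(-5))) = 94*(-3 + 14 + 14*(12*(-⅕))) = 94*(-3 + 14 + 14*(-12/5)) = 94*(-3 + 14 - 168/5) = 94*(-113/5) = -10622/5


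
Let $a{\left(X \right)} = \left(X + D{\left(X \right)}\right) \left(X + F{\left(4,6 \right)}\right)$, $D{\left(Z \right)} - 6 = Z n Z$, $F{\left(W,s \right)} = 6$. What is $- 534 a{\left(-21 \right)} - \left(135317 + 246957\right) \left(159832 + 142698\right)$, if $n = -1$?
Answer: $-115653005780$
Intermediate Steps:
$D{\left(Z \right)} = 6 - Z^{2}$ ($D{\left(Z \right)} = 6 + Z \left(-1\right) Z = 6 + - Z Z = 6 - Z^{2}$)
$a{\left(X \right)} = \left(6 + X\right) \left(6 + X - X^{2}\right)$ ($a{\left(X \right)} = \left(X - \left(-6 + X^{2}\right)\right) \left(X + 6\right) = \left(6 + X - X^{2}\right) \left(6 + X\right) = \left(6 + X\right) \left(6 + X - X^{2}\right)$)
$- 534 a{\left(-21 \right)} - \left(135317 + 246957\right) \left(159832 + 142698\right) = - 534 \left(36 - \left(-21\right)^{3} - 5 \left(-21\right)^{2} + 12 \left(-21\right)\right) - \left(135317 + 246957\right) \left(159832 + 142698\right) = - 534 \left(36 - -9261 - 2205 - 252\right) - 382274 \cdot 302530 = - 534 \left(36 + 9261 - 2205 - 252\right) - 115649353220 = \left(-534\right) 6840 - 115649353220 = -3652560 - 115649353220 = -115653005780$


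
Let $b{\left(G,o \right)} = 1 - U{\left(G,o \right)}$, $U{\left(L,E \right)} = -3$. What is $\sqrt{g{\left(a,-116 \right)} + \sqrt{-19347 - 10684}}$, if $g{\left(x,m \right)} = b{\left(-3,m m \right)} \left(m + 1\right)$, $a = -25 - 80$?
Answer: $\sqrt{-460 + i \sqrt{30031}} \approx 3.9724 + 21.812 i$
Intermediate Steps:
$a = -105$ ($a = -25 - 80 = -105$)
$b{\left(G,o \right)} = 4$ ($b{\left(G,o \right)} = 1 - -3 = 1 + 3 = 4$)
$g{\left(x,m \right)} = 4 + 4 m$ ($g{\left(x,m \right)} = 4 \left(m + 1\right) = 4 \left(1 + m\right) = 4 + 4 m$)
$\sqrt{g{\left(a,-116 \right)} + \sqrt{-19347 - 10684}} = \sqrt{\left(4 + 4 \left(-116\right)\right) + \sqrt{-19347 - 10684}} = \sqrt{\left(4 - 464\right) + \sqrt{-30031}} = \sqrt{-460 + i \sqrt{30031}}$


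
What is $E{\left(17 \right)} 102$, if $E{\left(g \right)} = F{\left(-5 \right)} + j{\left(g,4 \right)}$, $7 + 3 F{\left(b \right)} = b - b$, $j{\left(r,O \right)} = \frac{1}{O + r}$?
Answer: $- \frac{1632}{7} \approx -233.14$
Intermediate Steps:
$F{\left(b \right)} = - \frac{7}{3}$ ($F{\left(b \right)} = - \frac{7}{3} + \frac{b - b}{3} = - \frac{7}{3} + \frac{1}{3} \cdot 0 = - \frac{7}{3} + 0 = - \frac{7}{3}$)
$E{\left(g \right)} = - \frac{7}{3} + \frac{1}{4 + g}$
$E{\left(17 \right)} 102 = \frac{-25 - 119}{3 \left(4 + 17\right)} 102 = \frac{-25 - 119}{3 \cdot 21} \cdot 102 = \frac{1}{3} \cdot \frac{1}{21} \left(-144\right) 102 = \left(- \frac{16}{7}\right) 102 = - \frac{1632}{7}$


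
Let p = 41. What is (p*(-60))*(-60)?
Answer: 147600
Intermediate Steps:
(p*(-60))*(-60) = (41*(-60))*(-60) = -2460*(-60) = 147600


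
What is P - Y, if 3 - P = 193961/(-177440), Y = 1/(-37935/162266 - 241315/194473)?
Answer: 7879304299284313/1651418218460960 ≈ 4.7712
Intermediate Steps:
Y = -31556355818/46534553045 (Y = 1/(-37935*1/162266 - 241315*1/194473) = 1/(-37935/162266 - 241315/194473) = 1/(-46534553045/31556355818) = -31556355818/46534553045 ≈ -0.67813)
P = 726281/177440 (P = 3 - 193961/(-177440) = 3 - 193961*(-1)/177440 = 3 - 1*(-193961/177440) = 3 + 193961/177440 = 726281/177440 ≈ 4.0931)
P - Y = 726281/177440 - 1*(-31556355818/46534553045) = 726281/177440 + 31556355818/46534553045 = 7879304299284313/1651418218460960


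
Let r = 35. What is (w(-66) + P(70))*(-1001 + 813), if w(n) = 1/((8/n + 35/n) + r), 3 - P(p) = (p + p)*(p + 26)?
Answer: 5726783244/2267 ≈ 2.5262e+6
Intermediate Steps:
P(p) = 3 - 2*p*(26 + p) (P(p) = 3 - (p + p)*(p + 26) = 3 - 2*p*(26 + p))
w(n) = 1/(35 + 43/n) (w(n) = 1/((8/n + 35/n) + 35) = 1/(43/n + 35) = 1/(35 + 43/n))
(w(-66) + P(70))*(-1001 + 813) = (-66/(43 + 35*(-66)) + (3 - 52*70 - 2*70²))*(-1001 + 813) = (-66/(43 - 2310) + (3 - 3640 - 2*4900))*(-188) = (-66/(-2267) + (3 - 3640 - 9800))*(-188) = (-66*(-1/2267) - 13437)*(-188) = (66/2267 - 13437)*(-188) = -30461613/2267*(-188) = 5726783244/2267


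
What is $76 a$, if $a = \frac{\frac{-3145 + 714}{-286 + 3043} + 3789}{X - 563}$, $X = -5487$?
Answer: $- \frac{396865996}{8339925} \approx -47.586$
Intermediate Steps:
$a = - \frac{5221921}{8339925}$ ($a = \frac{\frac{-3145 + 714}{-286 + 3043} + 3789}{-5487 - 563} = \frac{- \frac{2431}{2757} + 3789}{-6050} = \left(\left(-2431\right) \frac{1}{2757} + 3789\right) \left(- \frac{1}{6050}\right) = \left(- \frac{2431}{2757} + 3789\right) \left(- \frac{1}{6050}\right) = \frac{10443842}{2757} \left(- \frac{1}{6050}\right) = - \frac{5221921}{8339925} \approx -0.62613$)
$76 a = 76 \left(- \frac{5221921}{8339925}\right) = - \frac{396865996}{8339925}$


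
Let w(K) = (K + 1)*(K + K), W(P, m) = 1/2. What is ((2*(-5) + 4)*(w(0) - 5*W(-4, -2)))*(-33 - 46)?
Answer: -1185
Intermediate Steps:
W(P, m) = ½
w(K) = 2*K*(1 + K) (w(K) = (1 + K)*(2*K) = 2*K*(1 + K))
((2*(-5) + 4)*(w(0) - 5*W(-4, -2)))*(-33 - 46) = ((2*(-5) + 4)*(2*0*(1 + 0) - 5*½))*(-33 - 46) = ((-10 + 4)*(2*0*1 - 5/2))*(-79) = -6*(0 - 5/2)*(-79) = -6*(-5/2)*(-79) = 15*(-79) = -1185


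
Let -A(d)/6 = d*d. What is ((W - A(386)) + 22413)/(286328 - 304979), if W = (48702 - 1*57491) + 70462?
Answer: -978062/18651 ≈ -52.440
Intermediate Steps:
W = 61673 (W = (48702 - 57491) + 70462 = -8789 + 70462 = 61673)
A(d) = -6*d² (A(d) = -6*d*d = -6*d²)
((W - A(386)) + 22413)/(286328 - 304979) = ((61673 - (-6)*386²) + 22413)/(286328 - 304979) = ((61673 - (-6)*148996) + 22413)/(-18651) = ((61673 - 1*(-893976)) + 22413)*(-1/18651) = ((61673 + 893976) + 22413)*(-1/18651) = (955649 + 22413)*(-1/18651) = 978062*(-1/18651) = -978062/18651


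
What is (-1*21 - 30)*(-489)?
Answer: 24939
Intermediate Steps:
(-1*21 - 30)*(-489) = (-21 - 30)*(-489) = -51*(-489) = 24939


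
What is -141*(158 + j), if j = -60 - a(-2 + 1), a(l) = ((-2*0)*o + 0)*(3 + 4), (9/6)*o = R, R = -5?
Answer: -13818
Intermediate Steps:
o = -10/3 (o = (⅔)*(-5) = -10/3 ≈ -3.3333)
a(l) = 0 (a(l) = (-2*0*(-10/3) + 0)*(3 + 4) = (0*(-10/3) + 0)*7 = (0 + 0)*7 = 0*7 = 0)
j = -60 (j = -60 - 1*0 = -60 + 0 = -60)
-141*(158 + j) = -141*(158 - 60) = -141*98 = -13818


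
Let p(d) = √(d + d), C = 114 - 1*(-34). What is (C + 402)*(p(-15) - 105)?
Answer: -57750 + 550*I*√30 ≈ -57750.0 + 3012.5*I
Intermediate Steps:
C = 148 (C = 114 + 34 = 148)
p(d) = √2*√d (p(d) = √(2*d) = √2*√d)
(C + 402)*(p(-15) - 105) = (148 + 402)*(√2*√(-15) - 105) = 550*(√2*(I*√15) - 105) = 550*(I*√30 - 105) = 550*(-105 + I*√30) = -57750 + 550*I*√30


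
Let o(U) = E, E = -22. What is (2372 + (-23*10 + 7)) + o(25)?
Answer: 2127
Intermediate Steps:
o(U) = -22
(2372 + (-23*10 + 7)) + o(25) = (2372 + (-23*10 + 7)) - 22 = (2372 + (-230 + 7)) - 22 = (2372 - 223) - 22 = 2149 - 22 = 2127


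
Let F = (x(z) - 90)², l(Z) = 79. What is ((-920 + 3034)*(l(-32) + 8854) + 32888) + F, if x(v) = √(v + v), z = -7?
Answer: 18925336 - 180*I*√14 ≈ 1.8925e+7 - 673.5*I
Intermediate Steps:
x(v) = √2*√v (x(v) = √(2*v) = √2*√v)
F = (-90 + I*√14)² (F = (√2*√(-7) - 90)² = (√2*(I*√7) - 90)² = (I*√14 - 90)² = (-90 + I*√14)² ≈ 8086.0 - 673.5*I)
((-920 + 3034)*(l(-32) + 8854) + 32888) + F = ((-920 + 3034)*(79 + 8854) + 32888) + (90 - I*√14)² = (2114*8933 + 32888) + (90 - I*√14)² = (18884362 + 32888) + (90 - I*√14)² = 18917250 + (90 - I*√14)²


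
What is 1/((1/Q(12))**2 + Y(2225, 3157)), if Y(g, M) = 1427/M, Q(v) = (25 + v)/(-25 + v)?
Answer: 4321933/2487096 ≈ 1.7377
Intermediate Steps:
Q(v) = (25 + v)/(-25 + v)
1/((1/Q(12))**2 + Y(2225, 3157)) = 1/((1/((25 + 12)/(-25 + 12)))**2 + 1427/3157) = 1/((1/(37/(-13)))**2 + 1427*(1/3157)) = 1/((1/(-1/13*37))**2 + 1427/3157) = 1/((1/(-37/13))**2 + 1427/3157) = 1/((-13/37)**2 + 1427/3157) = 1/(169/1369 + 1427/3157) = 1/(2487096/4321933) = 4321933/2487096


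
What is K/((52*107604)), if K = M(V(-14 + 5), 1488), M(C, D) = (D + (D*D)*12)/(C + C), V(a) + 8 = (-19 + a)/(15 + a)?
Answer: -79081/421876 ≈ -0.18745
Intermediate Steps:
V(a) = -8 + (-19 + a)/(15 + a)
M(C, D) = (D + 12*D²)/(2*C) (M(C, D) = (D + D²*12)/((2*C)) = (D + 12*D²)*(1/(2*C)) = (D + 12*D²)/(2*C))
K = -19928412/19 (K = (½)*1488*(1 + 12*1488)/((-139 - 7*(-14 + 5))/(15 + (-14 + 5))) = (½)*1488*(1 + 17856)/((-139 - 7*(-9))/(15 - 9)) = (½)*1488*17857/((-139 + 63)/6) = (½)*1488*17857/((⅙)*(-76)) = (½)*1488*17857/(-38/3) = (½)*1488*(-3/38)*17857 = -19928412/19 ≈ -1.0489e+6)
K/((52*107604)) = -19928412/(19*(52*107604)) = -19928412/19/5595408 = -19928412/19*1/5595408 = -79081/421876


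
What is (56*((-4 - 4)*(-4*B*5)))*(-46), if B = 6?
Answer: -2472960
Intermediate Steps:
(56*((-4 - 4)*(-4*B*5)))*(-46) = (56*((-4 - 4)*(-24*5)))*(-46) = (56*(-(-32)*30))*(-46) = (56*(-8*(-120)))*(-46) = (56*960)*(-46) = 53760*(-46) = -2472960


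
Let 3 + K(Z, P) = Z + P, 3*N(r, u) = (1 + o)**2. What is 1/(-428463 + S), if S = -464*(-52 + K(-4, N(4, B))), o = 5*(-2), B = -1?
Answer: -1/413615 ≈ -2.4177e-6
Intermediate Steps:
o = -10
N(r, u) = 27 (N(r, u) = (1 - 10)**2/3 = (1/3)*(-9)**2 = (1/3)*81 = 27)
K(Z, P) = -3 + P + Z (K(Z, P) = -3 + (Z + P) = -3 + (P + Z) = -3 + P + Z)
S = 14848 (S = -464*(-52 + (-3 + 27 - 4)) = -464*(-52 + 20) = -464*(-32) = 14848)
1/(-428463 + S) = 1/(-428463 + 14848) = 1/(-413615) = -1/413615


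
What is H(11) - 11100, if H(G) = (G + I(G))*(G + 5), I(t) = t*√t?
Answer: -10924 + 176*√11 ≈ -10340.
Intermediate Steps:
I(t) = t^(3/2)
H(G) = (5 + G)*(G + G^(3/2)) (H(G) = (G + G^(3/2))*(G + 5) = (G + G^(3/2))*(5 + G) = (5 + G)*(G + G^(3/2)))
H(11) - 11100 = (11² + 11^(5/2) + 5*11 + 5*11^(3/2)) - 11100 = (121 + 121*√11 + 55 + 5*(11*√11)) - 11100 = (121 + 121*√11 + 55 + 55*√11) - 11100 = (176 + 176*√11) - 11100 = -10924 + 176*√11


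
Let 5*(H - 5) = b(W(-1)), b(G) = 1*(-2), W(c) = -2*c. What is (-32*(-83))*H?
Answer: 61088/5 ≈ 12218.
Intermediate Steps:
b(G) = -2
H = 23/5 (H = 5 + (⅕)*(-2) = 5 - ⅖ = 23/5 ≈ 4.6000)
(-32*(-83))*H = -32*(-83)*(23/5) = 2656*(23/5) = 61088/5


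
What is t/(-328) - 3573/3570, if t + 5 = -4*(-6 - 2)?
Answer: -211389/195160 ≈ -1.0832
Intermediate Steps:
t = 27 (t = -5 - 4*(-6 - 2) = -5 - 4*(-8) = -5 + 32 = 27)
t/(-328) - 3573/3570 = 27/(-328) - 3573/3570 = 27*(-1/328) - 3573*1/3570 = -27/328 - 1191/1190 = -211389/195160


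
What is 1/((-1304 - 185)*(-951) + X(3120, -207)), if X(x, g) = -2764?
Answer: 1/1413275 ≈ 7.0758e-7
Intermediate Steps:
1/((-1304 - 185)*(-951) + X(3120, -207)) = 1/((-1304 - 185)*(-951) - 2764) = 1/(-1489*(-951) - 2764) = 1/(1416039 - 2764) = 1/1413275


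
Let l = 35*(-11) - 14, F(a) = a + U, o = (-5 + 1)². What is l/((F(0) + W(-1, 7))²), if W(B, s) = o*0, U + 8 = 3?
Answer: -399/25 ≈ -15.960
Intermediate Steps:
U = -5 (U = -8 + 3 = -5)
o = 16 (o = (-4)² = 16)
F(a) = -5 + a (F(a) = a - 5 = -5 + a)
W(B, s) = 0 (W(B, s) = 16*0 = 0)
l = -399 (l = -385 - 14 = -399)
l/((F(0) + W(-1, 7))²) = -399/((-5 + 0) + 0)² = -399/(-5 + 0)² = -399/((-5)²) = -399/25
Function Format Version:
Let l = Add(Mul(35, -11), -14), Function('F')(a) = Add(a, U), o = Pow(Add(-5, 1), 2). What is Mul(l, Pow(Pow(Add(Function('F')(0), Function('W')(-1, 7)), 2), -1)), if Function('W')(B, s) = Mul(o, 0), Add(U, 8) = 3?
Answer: Rational(-399, 25) ≈ -15.960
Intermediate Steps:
U = -5 (U = Add(-8, 3) = -5)
o = 16 (o = Pow(-4, 2) = 16)
Function('F')(a) = Add(-5, a) (Function('F')(a) = Add(a, -5) = Add(-5, a))
Function('W')(B, s) = 0 (Function('W')(B, s) = Mul(16, 0) = 0)
l = -399 (l = Add(-385, -14) = -399)
Mul(l, Pow(Pow(Add(Function('F')(0), Function('W')(-1, 7)), 2), -1)) = Mul(-399, Pow(Pow(Add(Add(-5, 0), 0), 2), -1)) = Mul(-399, Pow(Pow(Add(-5, 0), 2), -1)) = Mul(-399, Pow(Pow(-5, 2), -1)) = Mul(-399, Pow(25, -1)) = Mul(-399, Rational(1, 25)) = Rational(-399, 25)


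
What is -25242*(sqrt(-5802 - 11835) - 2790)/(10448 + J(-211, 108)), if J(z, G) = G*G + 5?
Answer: 70425180/22117 - 25242*I*sqrt(17637)/22117 ≈ 3184.2 - 151.57*I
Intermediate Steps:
J(z, G) = 5 + G**2 (J(z, G) = G**2 + 5 = 5 + G**2)
-25242*(sqrt(-5802 - 11835) - 2790)/(10448 + J(-211, 108)) = -25242*(sqrt(-5802 - 11835) - 2790)/(10448 + (5 + 108**2)) = -25242*(sqrt(-17637) - 2790)/(10448 + (5 + 11664)) = -25242*(I*sqrt(17637) - 2790)/(10448 + 11669) = -(-70425180/22117 + 25242*I*sqrt(17637)/22117) = -25242*(-2790/22117 + I*sqrt(17637)/22117) = 70425180/22117 - 25242*I*sqrt(17637)/22117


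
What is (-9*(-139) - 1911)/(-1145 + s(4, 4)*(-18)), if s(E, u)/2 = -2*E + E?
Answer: 60/91 ≈ 0.65934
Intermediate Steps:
s(E, u) = -2*E (s(E, u) = 2*(-2*E + E) = 2*(-E) = -2*E)
(-9*(-139) - 1911)/(-1145 + s(4, 4)*(-18)) = (-9*(-139) - 1911)/(-1145 - 2*4*(-18)) = (1251 - 1911)/(-1145 - 8*(-18)) = -660/(-1145 + 144) = -660/(-1001) = -660*(-1/1001) = 60/91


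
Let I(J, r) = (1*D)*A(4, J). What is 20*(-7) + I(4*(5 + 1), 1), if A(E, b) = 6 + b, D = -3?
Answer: -230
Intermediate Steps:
I(J, r) = -18 - 3*J (I(J, r) = (1*(-3))*(6 + J) = -3*(6 + J) = -18 - 3*J)
20*(-7) + I(4*(5 + 1), 1) = 20*(-7) + (-18 - 12*(5 + 1)) = -140 + (-18 - 12*6) = -140 + (-18 - 3*24) = -140 + (-18 - 72) = -140 - 90 = -230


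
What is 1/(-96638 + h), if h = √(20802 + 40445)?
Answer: -96638/9338841797 - √61247/9338841797 ≈ -1.0374e-5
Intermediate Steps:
h = √61247 ≈ 247.48
1/(-96638 + h) = 1/(-96638 + √61247)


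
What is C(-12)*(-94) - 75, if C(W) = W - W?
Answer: -75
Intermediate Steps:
C(W) = 0
C(-12)*(-94) - 75 = 0*(-94) - 75 = 0 - 75 = -75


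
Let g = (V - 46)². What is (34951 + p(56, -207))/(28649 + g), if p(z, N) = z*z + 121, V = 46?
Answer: 38208/28649 ≈ 1.3337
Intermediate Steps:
p(z, N) = 121 + z² (p(z, N) = z² + 121 = 121 + z²)
g = 0 (g = (46 - 46)² = 0² = 0)
(34951 + p(56, -207))/(28649 + g) = (34951 + (121 + 56²))/(28649 + 0) = (34951 + (121 + 3136))/28649 = (34951 + 3257)*(1/28649) = 38208*(1/28649) = 38208/28649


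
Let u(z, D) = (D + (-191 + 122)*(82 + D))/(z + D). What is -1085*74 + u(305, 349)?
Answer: -26269525/327 ≈ -80335.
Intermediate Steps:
u(z, D) = (-5658 - 68*D)/(D + z) (u(z, D) = (D - 69*(82 + D))/(D + z) = (D + (-5658 - 69*D))/(D + z) = (-5658 - 68*D)/(D + z))
-1085*74 + u(305, 349) = -1085*74 + 2*(-2829 - 34*349)/(349 + 305) = -80290 + 2*(-2829 - 11866)/654 = -80290 + 2*(1/654)*(-14695) = -80290 - 14695/327 = -26269525/327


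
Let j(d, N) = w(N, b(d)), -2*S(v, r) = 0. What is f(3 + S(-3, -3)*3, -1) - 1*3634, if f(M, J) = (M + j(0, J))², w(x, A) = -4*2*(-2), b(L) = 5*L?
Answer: -3273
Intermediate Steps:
S(v, r) = 0 (S(v, r) = -½*0 = 0)
w(x, A) = 16 (w(x, A) = -8*(-2) = 16)
j(d, N) = 16
f(M, J) = (16 + M)² (f(M, J) = (M + 16)² = (16 + M)²)
f(3 + S(-3, -3)*3, -1) - 1*3634 = (16 + (3 + 0*3))² - 1*3634 = (16 + (3 + 0))² - 3634 = (16 + 3)² - 3634 = 19² - 3634 = 361 - 3634 = -3273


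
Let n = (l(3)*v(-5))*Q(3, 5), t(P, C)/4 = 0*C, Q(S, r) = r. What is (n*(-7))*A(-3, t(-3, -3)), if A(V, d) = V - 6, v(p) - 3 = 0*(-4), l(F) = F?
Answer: 2835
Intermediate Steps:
v(p) = 3 (v(p) = 3 + 0*(-4) = 3 + 0 = 3)
t(P, C) = 0 (t(P, C) = 4*(0*C) = 4*0 = 0)
A(V, d) = -6 + V
n = 45 (n = (3*3)*5 = 9*5 = 45)
(n*(-7))*A(-3, t(-3, -3)) = (45*(-7))*(-6 - 3) = -315*(-9) = 2835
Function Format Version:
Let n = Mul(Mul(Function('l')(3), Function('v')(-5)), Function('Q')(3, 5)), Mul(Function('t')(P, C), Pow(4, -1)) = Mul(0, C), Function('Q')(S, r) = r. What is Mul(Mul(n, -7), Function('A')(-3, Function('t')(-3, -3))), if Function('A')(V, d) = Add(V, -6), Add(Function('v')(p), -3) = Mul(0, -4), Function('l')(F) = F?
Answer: 2835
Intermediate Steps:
Function('v')(p) = 3 (Function('v')(p) = Add(3, Mul(0, -4)) = Add(3, 0) = 3)
Function('t')(P, C) = 0 (Function('t')(P, C) = Mul(4, Mul(0, C)) = Mul(4, 0) = 0)
Function('A')(V, d) = Add(-6, V)
n = 45 (n = Mul(Mul(3, 3), 5) = Mul(9, 5) = 45)
Mul(Mul(n, -7), Function('A')(-3, Function('t')(-3, -3))) = Mul(Mul(45, -7), Add(-6, -3)) = Mul(-315, -9) = 2835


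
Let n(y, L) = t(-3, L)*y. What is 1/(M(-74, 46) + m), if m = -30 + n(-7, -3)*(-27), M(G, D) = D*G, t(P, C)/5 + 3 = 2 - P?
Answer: -1/1544 ≈ -0.00064767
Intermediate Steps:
t(P, C) = -5 - 5*P (t(P, C) = -15 + 5*(2 - P) = -15 + (10 - 5*P) = -5 - 5*P)
n(y, L) = 10*y (n(y, L) = (-5 - 5*(-3))*y = (-5 + 15)*y = 10*y)
m = 1860 (m = -30 + (10*(-7))*(-27) = -30 - 70*(-27) = -30 + 1890 = 1860)
1/(M(-74, 46) + m) = 1/(46*(-74) + 1860) = 1/(-3404 + 1860) = 1/(-1544) = -1/1544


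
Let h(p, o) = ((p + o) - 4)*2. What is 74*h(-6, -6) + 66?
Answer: -2302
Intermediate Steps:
h(p, o) = -8 + 2*o + 2*p (h(p, o) = ((o + p) - 4)*2 = (-4 + o + p)*2 = -8 + 2*o + 2*p)
74*h(-6, -6) + 66 = 74*(-8 + 2*(-6) + 2*(-6)) + 66 = 74*(-8 - 12 - 12) + 66 = 74*(-32) + 66 = -2368 + 66 = -2302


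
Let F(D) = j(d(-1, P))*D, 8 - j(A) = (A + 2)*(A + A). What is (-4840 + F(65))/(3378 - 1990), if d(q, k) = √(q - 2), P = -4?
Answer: -1965/694 - 65*I*√3/347 ≈ -2.8314 - 0.32445*I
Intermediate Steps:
d(q, k) = √(-2 + q)
j(A) = 8 - 2*A*(2 + A) (j(A) = 8 - (A + 2)*(A + A) = 8 - (2 + A)*2*A = 8 - 2*A*(2 + A))
F(D) = D*(14 - 4*I*√3) (F(D) = (8 - 4*√(-2 - 1) - 2*(√(-2 - 1))²)*D = (8 - 4*I*√3 - 2*(√(-3))²)*D = (8 - 4*I*√3 - 2*(I*√3)²)*D = (8 - 4*I*√3 - 2*(-3))*D = (8 - 4*I*√3 + 6)*D = (14 - 4*I*√3)*D = D*(14 - 4*I*√3))
(-4840 + F(65))/(3378 - 1990) = (-4840 + 2*65*(7 - 2*I*√3))/(3378 - 1990) = (-4840 + (910 - 260*I*√3))/1388 = (-3930 - 260*I*√3)*(1/1388) = -1965/694 - 65*I*√3/347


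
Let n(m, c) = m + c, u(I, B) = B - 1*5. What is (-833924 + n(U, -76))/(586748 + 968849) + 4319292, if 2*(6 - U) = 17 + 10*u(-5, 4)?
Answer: 13438153686653/3111194 ≈ 4.3193e+6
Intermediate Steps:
u(I, B) = -5 + B (u(I, B) = B - 5 = -5 + B)
U = 5/2 (U = 6 - (17 + 10*(-5 + 4))/2 = 6 - (17 + 10*(-1))/2 = 6 - (17 - 10)/2 = 6 - ½*7 = 6 - 7/2 = 5/2 ≈ 2.5000)
n(m, c) = c + m
(-833924 + n(U, -76))/(586748 + 968849) + 4319292 = (-833924 + (-76 + 5/2))/(586748 + 968849) + 4319292 = (-833924 - 147/2)/1555597 + 4319292 = -1667995/2*1/1555597 + 4319292 = -1667995/3111194 + 4319292 = 13438153686653/3111194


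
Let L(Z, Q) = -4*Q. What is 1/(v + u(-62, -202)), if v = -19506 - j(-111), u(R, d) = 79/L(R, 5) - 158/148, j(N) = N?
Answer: -740/14356013 ≈ -5.1546e-5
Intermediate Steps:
u(R, d) = -3713/740 (u(R, d) = 79/((-4*5)) - 158/148 = 79/(-20) - 158*1/148 = 79*(-1/20) - 79/74 = -79/20 - 79/74 = -3713/740)
v = -19395 (v = -19506 - 1*(-111) = -19506 + 111 = -19395)
1/(v + u(-62, -202)) = 1/(-19395 - 3713/740) = 1/(-14356013/740) = -740/14356013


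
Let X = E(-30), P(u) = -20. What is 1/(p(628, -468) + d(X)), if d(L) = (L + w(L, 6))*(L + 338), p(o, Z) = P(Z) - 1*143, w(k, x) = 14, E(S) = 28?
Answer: 1/15209 ≈ 6.5751e-5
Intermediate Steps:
p(o, Z) = -163 (p(o, Z) = -20 - 1*143 = -20 - 143 = -163)
X = 28
d(L) = (14 + L)*(338 + L) (d(L) = (L + 14)*(L + 338) = (14 + L)*(338 + L))
1/(p(628, -468) + d(X)) = 1/(-163 + (4732 + 28² + 352*28)) = 1/(-163 + (4732 + 784 + 9856)) = 1/(-163 + 15372) = 1/15209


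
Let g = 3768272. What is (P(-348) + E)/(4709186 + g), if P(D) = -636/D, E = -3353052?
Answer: -97238455/245846282 ≈ -0.39553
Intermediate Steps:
(P(-348) + E)/(4709186 + g) = (-636/(-348) - 3353052)/(4709186 + 3768272) = (-636*(-1/348) - 3353052)/8477458 = (53/29 - 3353052)*(1/8477458) = -97238455/29*1/8477458 = -97238455/245846282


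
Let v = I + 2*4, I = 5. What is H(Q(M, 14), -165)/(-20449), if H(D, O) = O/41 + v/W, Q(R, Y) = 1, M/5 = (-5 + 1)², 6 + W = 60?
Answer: 8377/45274086 ≈ 0.00018503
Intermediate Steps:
W = 54 (W = -6 + 60 = 54)
M = 80 (M = 5*(-5 + 1)² = 5*(-4)² = 5*16 = 80)
v = 13 (v = 5 + 2*4 = 5 + 8 = 13)
H(D, O) = 13/54 + O/41 (H(D, O) = O/41 + 13/54 = 13/54 + O/41)
H(Q(M, 14), -165)/(-20449) = (13/54 + (1/41)*(-165))/(-20449) = (13/54 - 165/41)*(-1/20449) = -8377/2214*(-1/20449) = 8377/45274086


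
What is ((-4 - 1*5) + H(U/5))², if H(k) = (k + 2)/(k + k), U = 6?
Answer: 529/9 ≈ 58.778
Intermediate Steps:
H(k) = (2 + k)/(2*k) (H(k) = (2 + k)/((2*k)) = (2 + k)*(1/(2*k)) = (2 + k)/(2*k))
((-4 - 1*5) + H(U/5))² = ((-4 - 1*5) + (2 + 6/5)/(2*((6/5))))² = ((-4 - 5) + (2 + 6*(⅕))/(2*((6*(⅕)))))² = (-9 + (2 + 6/5)/(2*(6/5)))² = (-9 + (½)*(⅚)*(16/5))² = (-9 + 4/3)² = (-23/3)² = 529/9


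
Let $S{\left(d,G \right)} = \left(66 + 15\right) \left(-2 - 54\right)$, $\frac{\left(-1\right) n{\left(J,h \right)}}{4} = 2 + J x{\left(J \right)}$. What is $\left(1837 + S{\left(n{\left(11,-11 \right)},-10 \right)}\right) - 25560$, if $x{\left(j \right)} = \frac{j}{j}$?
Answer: $-28259$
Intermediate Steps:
$x{\left(j \right)} = 1$
$n{\left(J,h \right)} = -8 - 4 J$ ($n{\left(J,h \right)} = - 4 \left(2 + J 1\right) = - 4 \left(2 + J\right) = -8 - 4 J$)
$S{\left(d,G \right)} = -4536$ ($S{\left(d,G \right)} = 81 \left(-56\right) = -4536$)
$\left(1837 + S{\left(n{\left(11,-11 \right)},-10 \right)}\right) - 25560 = \left(1837 - 4536\right) - 25560 = -2699 - 25560 = -28259$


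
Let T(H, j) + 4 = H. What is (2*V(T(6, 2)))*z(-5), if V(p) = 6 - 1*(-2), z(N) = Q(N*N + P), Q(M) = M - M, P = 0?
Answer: 0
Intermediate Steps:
T(H, j) = -4 + H
Q(M) = 0
z(N) = 0
V(p) = 8 (V(p) = 6 + 2 = 8)
(2*V(T(6, 2)))*z(-5) = (2*8)*0 = 16*0 = 0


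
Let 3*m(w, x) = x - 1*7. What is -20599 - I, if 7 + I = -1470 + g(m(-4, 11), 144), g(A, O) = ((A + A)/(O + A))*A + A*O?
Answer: -6315686/327 ≈ -19314.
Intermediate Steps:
m(w, x) = -7/3 + x/3 (m(w, x) = (x - 1*7)/3 = (x - 7)/3 = (-7 + x)/3 = -7/3 + x/3)
g(A, O) = A*O + 2*A²/(A + O) (g(A, O) = ((2*A)/(A + O))*A + A*O = (2*A/(A + O))*A + A*O = 2*A²/(A + O) + A*O = A*O + 2*A²/(A + O))
I = -420187/327 (I = -7 + (-1470 + (-7/3 + (⅓)*11)*(144² + 2*(-7/3 + (⅓)*11) + (-7/3 + (⅓)*11)*144)/((-7/3 + (⅓)*11) + 144)) = -7 + (-1470 + (-7/3 + 11/3)*(20736 + 2*(-7/3 + 11/3) + (-7/3 + 11/3)*144)/((-7/3 + 11/3) + 144)) = -7 + (-1470 + 4*(20736 + 2*(4/3) + (4/3)*144)/(3*(4/3 + 144))) = -7 + (-1470 + 4*(20736 + 8/3 + 192)/(3*(436/3))) = -7 + (-1470 + (4/3)*(3/436)*(62792/3)) = -7 + (-1470 + 62792/327) = -7 - 417898/327 = -420187/327 ≈ -1285.0)
-20599 - I = -20599 - 1*(-420187/327) = -20599 + 420187/327 = -6315686/327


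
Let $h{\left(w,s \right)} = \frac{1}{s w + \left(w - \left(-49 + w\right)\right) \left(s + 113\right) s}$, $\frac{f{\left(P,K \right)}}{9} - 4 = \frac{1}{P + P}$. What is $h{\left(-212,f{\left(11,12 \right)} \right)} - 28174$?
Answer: $- \frac{3529514725742}{125275599} \approx -28174.0$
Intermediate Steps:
$f{\left(P,K \right)} = 36 + \frac{9}{2 P}$ ($f{\left(P,K \right)} = 36 + \frac{9}{P + P} = 36 + \frac{9}{2 P}$)
$h{\left(w,s \right)} = \frac{1}{s w + s \left(5537 + 49 s\right)}$ ($h{\left(w,s \right)} = \frac{1}{s w + 49 \left(113 + s\right) s} = \frac{1}{s w + \left(5537 + 49 s\right) s} = \frac{1}{s w + s \left(5537 + 49 s\right)}$)
$h{\left(-212,f{\left(11,12 \right)} \right)} - 28174 = \frac{1}{\left(36 + \frac{9}{2 \cdot 11}\right) \left(5537 - 212 + 49 \left(36 + \frac{9}{2 \cdot 11}\right)\right)} - 28174 = \frac{1}{\left(36 + \frac{9}{2} \cdot \frac{1}{11}\right) \left(5537 - 212 + 49 \left(36 + \frac{9}{2} \cdot \frac{1}{11}\right)\right)} - 28174 = \frac{1}{\left(36 + \frac{9}{22}\right) \left(5537 - 212 + 49 \left(36 + \frac{9}{22}\right)\right)} - 28174 = \frac{1}{\frac{801}{22} \left(5537 - 212 + 49 \cdot \frac{801}{22}\right)} - 28174 = \frac{22}{801 \left(5537 - 212 + \frac{39249}{22}\right)} - 28174 = \frac{22}{801 \cdot \frac{156399}{22}} - 28174 = \frac{22}{801} \cdot \frac{22}{156399} - 28174 = \frac{484}{125275599} - 28174 = - \frac{3529514725742}{125275599}$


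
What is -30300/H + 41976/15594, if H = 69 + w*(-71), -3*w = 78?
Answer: -13070472/995417 ≈ -13.131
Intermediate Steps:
w = -26 (w = -1/3*78 = -26)
H = 1915 (H = 69 - 26*(-71) = 69 + 1846 = 1915)
-30300/H + 41976/15594 = -30300/1915 + 41976/15594 = -30300*1/1915 + 41976*(1/15594) = -6060/383 + 6996/2599 = -13070472/995417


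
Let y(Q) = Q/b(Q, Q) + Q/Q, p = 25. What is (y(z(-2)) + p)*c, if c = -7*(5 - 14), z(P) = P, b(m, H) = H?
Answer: 1701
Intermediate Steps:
y(Q) = 2 (y(Q) = Q/Q + Q/Q = 1 + 1 = 2)
c = 63 (c = -7*(-9) = 63)
(y(z(-2)) + p)*c = (2 + 25)*63 = 27*63 = 1701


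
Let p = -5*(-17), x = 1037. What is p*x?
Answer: 88145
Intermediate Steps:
p = 85
p*x = 85*1037 = 88145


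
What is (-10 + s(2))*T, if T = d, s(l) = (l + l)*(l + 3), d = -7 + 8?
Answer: 10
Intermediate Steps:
d = 1
s(l) = 2*l*(3 + l) (s(l) = (2*l)*(3 + l) = 2*l*(3 + l))
T = 1
(-10 + s(2))*T = (-10 + 2*2*(3 + 2))*1 = (-10 + 2*2*5)*1 = (-10 + 20)*1 = 10*1 = 10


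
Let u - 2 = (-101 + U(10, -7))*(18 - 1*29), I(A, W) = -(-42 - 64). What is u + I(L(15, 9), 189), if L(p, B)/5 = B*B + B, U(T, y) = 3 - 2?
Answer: 1208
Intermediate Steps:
U(T, y) = 1
L(p, B) = 5*B + 5*B**2 (L(p, B) = 5*(B*B + B) = 5*(B**2 + B) = 5*(B + B**2) = 5*B + 5*B**2)
I(A, W) = 106 (I(A, W) = -1*(-106) = 106)
u = 1102 (u = 2 + (-101 + 1)*(18 - 1*29) = 2 - 100*(18 - 29) = 2 - 100*(-11) = 2 + 1100 = 1102)
u + I(L(15, 9), 189) = 1102 + 106 = 1208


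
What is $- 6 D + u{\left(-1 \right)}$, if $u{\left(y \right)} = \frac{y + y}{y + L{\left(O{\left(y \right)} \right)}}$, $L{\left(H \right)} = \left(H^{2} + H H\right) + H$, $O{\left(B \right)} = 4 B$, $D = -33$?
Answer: $\frac{5344}{27} \approx 197.93$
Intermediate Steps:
$L{\left(H \right)} = H + 2 H^{2}$ ($L{\left(H \right)} = \left(H^{2} + H^{2}\right) + H = 2 H^{2} + H = H + 2 H^{2}$)
$u{\left(y \right)} = \frac{2 y}{y + 4 y \left(1 + 8 y\right)}$ ($u{\left(y \right)} = \frac{y + y}{y + 4 y \left(1 + 2 \cdot 4 y\right)} = \frac{2 y}{y + 4 y \left(1 + 8 y\right)}$)
$- 6 D + u{\left(-1 \right)} = \left(-6\right) \left(-33\right) + \frac{2}{5 + 32 \left(-1\right)} = 198 + \frac{2}{5 - 32} = 198 + \frac{2}{-27} = 198 + 2 \left(- \frac{1}{27}\right) = 198 - \frac{2}{27} = \frac{5344}{27}$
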